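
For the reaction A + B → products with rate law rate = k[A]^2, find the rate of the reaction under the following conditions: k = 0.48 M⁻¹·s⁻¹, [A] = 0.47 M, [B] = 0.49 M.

0.106 M/s

Step 1: The rate law is rate = k[A]^2
Step 2: Note that the rate does not depend on [B] (zero order in B).
Step 3: rate = 0.48 × (0.47)^2 = 0.106032 M/s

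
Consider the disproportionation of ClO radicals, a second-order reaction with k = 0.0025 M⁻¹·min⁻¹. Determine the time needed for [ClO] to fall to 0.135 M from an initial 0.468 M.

2108 min

Step 1: For second-order: t = (1/[ClO] - 1/[ClO]₀)/k
Step 2: t = (1/0.135 - 1/0.468)/0.0025
Step 3: t = (7.407 - 2.137)/0.0025
Step 4: t = 5.271/0.0025 = 2108 min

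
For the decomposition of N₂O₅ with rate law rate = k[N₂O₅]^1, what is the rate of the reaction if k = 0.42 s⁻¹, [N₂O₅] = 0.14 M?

0.0588 M/s

Step 1: Identify the rate law: rate = k[N₂O₅]^1
Step 2: Substitute values: rate = 0.42 × (0.14)^1
Step 3: Calculate: rate = 0.42 × 0.14 = 0.0588 M/s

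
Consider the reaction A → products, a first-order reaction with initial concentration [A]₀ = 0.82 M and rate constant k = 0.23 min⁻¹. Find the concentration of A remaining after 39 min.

0.0001043 M

Step 1: For a first-order reaction: [A] = [A]₀ × e^(-kt)
Step 2: [A] = 0.82 × e^(-0.23 × 39)
Step 3: [A] = 0.82 × e^(-8.97)
Step 4: [A] = 0.82 × 0.000127168 = 0.0001043 M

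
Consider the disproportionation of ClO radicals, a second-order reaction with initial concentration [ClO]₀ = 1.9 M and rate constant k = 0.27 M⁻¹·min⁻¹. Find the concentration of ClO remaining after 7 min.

0.4139 M

Step 1: For a second-order reaction: 1/[ClO] = 1/[ClO]₀ + kt
Step 2: 1/[ClO] = 1/1.9 + 0.27 × 7
Step 3: 1/[ClO] = 0.5263 + 1.89 = 2.416
Step 4: [ClO] = 1/2.416 = 0.4139 M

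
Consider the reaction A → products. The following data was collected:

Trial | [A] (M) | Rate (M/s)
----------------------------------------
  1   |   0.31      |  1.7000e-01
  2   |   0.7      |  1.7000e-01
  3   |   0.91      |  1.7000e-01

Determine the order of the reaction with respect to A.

zeroth order (0)

Step 1: Compare trials - when concentration changes, rate stays constant.
Step 2: rate₂/rate₁ = 1.7000e-01/1.7000e-01 = 1
Step 3: [A]₂/[A]₁ = 0.7/0.31 = 2.258
Step 4: Since rate ratio ≈ (conc ratio)^0, the reaction is zeroth order.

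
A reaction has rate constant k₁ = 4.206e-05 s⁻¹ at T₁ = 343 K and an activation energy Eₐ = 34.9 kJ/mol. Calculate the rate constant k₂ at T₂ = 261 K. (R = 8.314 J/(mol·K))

8.995e-07 s⁻¹

Step 1: Use the two-temperature Arrhenius form: ln(k₂/k₁) = -Eₐ/R × (1/T₂ - 1/T₁)
Step 2: Convert Eₐ to J/mol: 34.9 kJ/mol = 34900 J/mol
Step 3: 1/T₂ - 1/T₁ = 1/261 - 1/343 = 9.159657e-04 K⁻¹
Step 4: ln(k₂/k₁) = -34900/8.314 × 9.159657e-04 = -3.84498
Step 5: k₂ = k₁ × exp(-3.84498) = 4.206e-05 × 2.13868e-02 = 8.995e-07 s⁻¹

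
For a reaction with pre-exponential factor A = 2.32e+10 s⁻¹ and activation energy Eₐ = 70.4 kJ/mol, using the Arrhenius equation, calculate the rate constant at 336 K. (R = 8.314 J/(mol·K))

2.63e-01 s⁻¹

Step 1: Use the Arrhenius equation: k = A × exp(-Eₐ/RT)
Step 2: Convert Eₐ to J/mol: 70.4 kJ/mol = 70400 J/mol
Step 3: Calculate the exponent: -Eₐ/(RT) = -70400/(8.314 × 336) = -25.20132
Step 4: k = 2.32e+10 × exp(-25.20132)
Step 5: k = 2.32e+10 × 1.13555e-11 = 2.6345e-01 s⁻¹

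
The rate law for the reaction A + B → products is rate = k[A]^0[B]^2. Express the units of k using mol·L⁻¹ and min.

(mol·L⁻¹)⁻¹·min⁻¹

Step 1: Overall order = 0 + 2 = 2.
Step 2: rate has units mol·L⁻¹·min⁻¹; [A]^0[B]^2 has units (mol·L⁻¹)^2.
Step 3: k = rate/([A]^0[B]^2), so units of k = (mol·L⁻¹)^(1-2)·min⁻¹ = (mol·L⁻¹)⁻¹·min⁻¹.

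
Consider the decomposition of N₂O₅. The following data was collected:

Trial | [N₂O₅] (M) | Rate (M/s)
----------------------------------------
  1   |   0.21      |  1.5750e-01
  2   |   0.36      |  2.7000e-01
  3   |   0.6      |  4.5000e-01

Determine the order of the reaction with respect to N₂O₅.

first order (1)

Step 1: Compare trials to find order n where rate₂/rate₁ = ([N₂O₅]₂/[N₂O₅]₁)^n
Step 2: rate₂/rate₁ = 2.7000e-01/1.5750e-01 = 1.714
Step 3: [N₂O₅]₂/[N₂O₅]₁ = 0.36/0.21 = 1.714
Step 4: n = ln(1.714)/ln(1.714) = 1.00 ≈ 1
Step 5: The reaction is first order in N₂O₅.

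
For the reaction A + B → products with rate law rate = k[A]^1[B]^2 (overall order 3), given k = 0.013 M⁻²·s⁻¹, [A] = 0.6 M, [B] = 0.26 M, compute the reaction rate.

0.0005273 M/s

Step 1: The rate law is rate = k[A]^1[B]^2, overall order = 1+2 = 3
Step 2: Substitute values: rate = 0.013 × (0.6)^1 × (0.26)^2
Step 3: rate = 0.013 × 0.6 × 0.0676 = 0.00052728 M/s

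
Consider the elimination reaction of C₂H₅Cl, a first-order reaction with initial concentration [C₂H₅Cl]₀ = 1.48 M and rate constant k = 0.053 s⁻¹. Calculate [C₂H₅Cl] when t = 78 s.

0.02371 M

Step 1: For a first-order reaction: [C₂H₅Cl] = [C₂H₅Cl]₀ × e^(-kt)
Step 2: [C₂H₅Cl] = 1.48 × e^(-0.053 × 78)
Step 3: [C₂H₅Cl] = 1.48 × e^(-4.134)
Step 4: [C₂H₅Cl] = 1.48 × 0.0160187 = 0.02371 M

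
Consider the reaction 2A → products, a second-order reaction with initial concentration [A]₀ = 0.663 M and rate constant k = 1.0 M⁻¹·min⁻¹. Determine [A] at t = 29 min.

0.03278 M

Step 1: For a second-order reaction: 1/[A] = 1/[A]₀ + kt
Step 2: 1/[A] = 1/0.663 + 1.0 × 29
Step 3: 1/[A] = 1.508 + 29 = 30.51
Step 4: [A] = 1/30.51 = 0.03278 M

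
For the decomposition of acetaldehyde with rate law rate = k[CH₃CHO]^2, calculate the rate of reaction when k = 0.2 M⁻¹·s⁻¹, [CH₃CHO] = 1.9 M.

0.722 M/s

Step 1: Identify the rate law: rate = k[CH₃CHO]^2
Step 2: Substitute values: rate = 0.2 × (1.9)^2
Step 3: Calculate: rate = 0.2 × 3.61 = 0.722 M/s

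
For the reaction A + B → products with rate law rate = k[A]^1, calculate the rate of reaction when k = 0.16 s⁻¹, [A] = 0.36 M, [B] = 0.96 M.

0.0576 M/s

Step 1: The rate law is rate = k[A]^1
Step 2: Note that the rate does not depend on [B] (zero order in B).
Step 3: rate = 0.16 × (0.36)^1 = 0.0576 M/s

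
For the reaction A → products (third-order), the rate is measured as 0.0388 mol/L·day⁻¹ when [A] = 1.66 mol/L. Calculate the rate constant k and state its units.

0.008482 (mol/L)⁻²·day⁻¹

Step 1: rate = k[A]^3, so k = rate / [A]^3.
Step 2: k = 0.0388 / (1.66)^3 = 0.0388 / 4.574.
Step 3: k = 0.008482 (mol/L)⁻²·day⁻¹.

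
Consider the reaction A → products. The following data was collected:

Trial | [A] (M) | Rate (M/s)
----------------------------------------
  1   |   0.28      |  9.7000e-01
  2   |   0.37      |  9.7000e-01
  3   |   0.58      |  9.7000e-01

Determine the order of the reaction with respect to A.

zeroth order (0)

Step 1: Compare trials - when concentration changes, rate stays constant.
Step 2: rate₂/rate₁ = 9.7000e-01/9.7000e-01 = 1
Step 3: [A]₂/[A]₁ = 0.37/0.28 = 1.321
Step 4: Since rate ratio ≈ (conc ratio)^0, the reaction is zeroth order.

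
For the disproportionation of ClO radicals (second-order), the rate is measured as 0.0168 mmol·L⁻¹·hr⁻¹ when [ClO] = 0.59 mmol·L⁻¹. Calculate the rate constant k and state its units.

0.04826 (mmol·L⁻¹)⁻¹·hr⁻¹

Step 1: rate = k[ClO]^2, so k = rate / [ClO]^2.
Step 2: k = 0.0168 / (0.59)^2 = 0.0168 / 0.3481.
Step 3: k = 0.04826 (mmol·L⁻¹)⁻¹·hr⁻¹.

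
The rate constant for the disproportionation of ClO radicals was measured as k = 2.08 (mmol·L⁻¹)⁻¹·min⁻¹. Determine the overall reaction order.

second order (2)

Step 1: The units of k for an nth-order reaction are (concentration)^(1-n)·(time)⁻¹.
Step 2: Here k has units (mmol·L⁻¹)⁻¹·min⁻¹, so the concentration exponent is -1.
Step 3: 1 - n = -1 ⇒ n = 2. The reaction is second order.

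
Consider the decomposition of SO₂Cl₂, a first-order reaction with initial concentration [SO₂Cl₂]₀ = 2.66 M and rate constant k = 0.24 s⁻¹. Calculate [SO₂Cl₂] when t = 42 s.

0.0001115 M

Step 1: For a first-order reaction: [SO₂Cl₂] = [SO₂Cl₂]₀ × e^(-kt)
Step 2: [SO₂Cl₂] = 2.66 × e^(-0.24 × 42)
Step 3: [SO₂Cl₂] = 2.66 × e^(-10.08)
Step 4: [SO₂Cl₂] = 2.66 × 4.19094e-05 = 0.0001115 M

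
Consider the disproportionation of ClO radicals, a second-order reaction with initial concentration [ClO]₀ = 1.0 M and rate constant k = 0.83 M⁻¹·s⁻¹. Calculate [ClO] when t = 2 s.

0.3759 M

Step 1: For a second-order reaction: 1/[ClO] = 1/[ClO]₀ + kt
Step 2: 1/[ClO] = 1/1.0 + 0.83 × 2
Step 3: 1/[ClO] = 1 + 1.66 = 2.66
Step 4: [ClO] = 1/2.66 = 0.3759 M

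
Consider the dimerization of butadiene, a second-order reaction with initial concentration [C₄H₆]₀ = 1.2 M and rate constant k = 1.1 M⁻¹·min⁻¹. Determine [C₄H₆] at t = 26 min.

0.03398 M

Step 1: For a second-order reaction: 1/[C₄H₆] = 1/[C₄H₆]₀ + kt
Step 2: 1/[C₄H₆] = 1/1.2 + 1.1 × 26
Step 3: 1/[C₄H₆] = 0.8333 + 28.6 = 29.43
Step 4: [C₄H₆] = 1/29.43 = 0.03398 M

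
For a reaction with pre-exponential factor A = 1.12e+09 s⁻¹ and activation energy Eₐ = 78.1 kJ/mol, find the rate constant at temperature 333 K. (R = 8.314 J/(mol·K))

6.28e-04 s⁻¹

Step 1: Use the Arrhenius equation: k = A × exp(-Eₐ/RT)
Step 2: Convert Eₐ to J/mol: 78.1 kJ/mol = 78100 J/mol
Step 3: Calculate the exponent: -Eₐ/(RT) = -78100/(8.314 × 333) = -28.20959
Step 4: k = 1.12e+09 × exp(-28.20959)
Step 5: k = 1.12e+09 × 5.60700e-13 = 6.2798e-04 s⁻¹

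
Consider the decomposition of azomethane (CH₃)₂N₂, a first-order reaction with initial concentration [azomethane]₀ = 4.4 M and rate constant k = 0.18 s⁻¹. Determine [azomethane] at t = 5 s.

1.789 M

Step 1: For a first-order reaction: [azomethane] = [azomethane]₀ × e^(-kt)
Step 2: [azomethane] = 4.4 × e^(-0.18 × 5)
Step 3: [azomethane] = 4.4 × e^(-0.9)
Step 4: [azomethane] = 4.4 × 0.40657 = 1.789 M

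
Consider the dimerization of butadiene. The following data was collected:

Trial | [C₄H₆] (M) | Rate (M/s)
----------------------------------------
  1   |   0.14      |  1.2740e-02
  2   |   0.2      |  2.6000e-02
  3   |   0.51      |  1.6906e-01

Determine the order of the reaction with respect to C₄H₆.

second order (2)

Step 1: Compare trials to find order n where rate₂/rate₁ = ([C₄H₆]₂/[C₄H₆]₁)^n
Step 2: rate₂/rate₁ = 2.6000e-02/1.2740e-02 = 2.041
Step 3: [C₄H₆]₂/[C₄H₆]₁ = 0.2/0.14 = 1.429
Step 4: n = ln(2.041)/ln(1.429) = 2.00 ≈ 2
Step 5: The reaction is second order in C₄H₆.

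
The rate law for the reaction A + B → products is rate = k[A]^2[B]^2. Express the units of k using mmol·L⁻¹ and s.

(mmol·L⁻¹)⁻³·s⁻¹

Step 1: Overall order = 2 + 2 = 4.
Step 2: rate has units mmol·L⁻¹·s⁻¹; [A]^2[B]^2 has units (mmol·L⁻¹)^4.
Step 3: k = rate/([A]^2[B]^2), so units of k = (mmol·L⁻¹)^(1-4)·s⁻¹ = (mmol·L⁻¹)⁻³·s⁻¹.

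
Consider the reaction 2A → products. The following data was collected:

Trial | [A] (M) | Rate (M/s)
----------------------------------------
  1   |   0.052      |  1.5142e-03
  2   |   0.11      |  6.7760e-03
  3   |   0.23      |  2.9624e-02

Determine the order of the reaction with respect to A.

second order (2)

Step 1: Compare trials to find order n where rate₂/rate₁ = ([A]₂/[A]₁)^n
Step 2: rate₂/rate₁ = 6.7760e-03/1.5142e-03 = 4.475
Step 3: [A]₂/[A]₁ = 0.11/0.052 = 2.115
Step 4: n = ln(4.475)/ln(2.115) = 2.00 ≈ 2
Step 5: The reaction is second order in A.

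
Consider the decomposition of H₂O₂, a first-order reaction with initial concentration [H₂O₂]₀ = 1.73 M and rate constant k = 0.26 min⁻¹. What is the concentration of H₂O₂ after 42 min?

3.13e-05 M

Step 1: For a first-order reaction: [H₂O₂] = [H₂O₂]₀ × e^(-kt)
Step 2: [H₂O₂] = 1.73 × e^(-0.26 × 42)
Step 3: [H₂O₂] = 1.73 × e^(-10.92)
Step 4: [H₂O₂] = 1.73 × 1.80927e-05 = 3.13e-05 M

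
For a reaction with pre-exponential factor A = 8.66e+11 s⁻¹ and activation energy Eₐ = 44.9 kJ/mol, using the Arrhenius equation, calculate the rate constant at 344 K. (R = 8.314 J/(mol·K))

1.32e+05 s⁻¹

Step 1: Use the Arrhenius equation: k = A × exp(-Eₐ/RT)
Step 2: Convert Eₐ to J/mol: 44.9 kJ/mol = 44900 J/mol
Step 3: Calculate the exponent: -Eₐ/(RT) = -44900/(8.314 × 344) = -15.69921
Step 4: k = 8.66e+11 × exp(-15.69921)
Step 5: k = 8.66e+11 × 1.52027e-07 = 1.3166e+05 s⁻¹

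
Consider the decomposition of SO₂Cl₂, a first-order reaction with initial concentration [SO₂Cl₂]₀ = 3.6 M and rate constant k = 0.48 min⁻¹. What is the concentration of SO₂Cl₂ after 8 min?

0.07738 M

Step 1: For a first-order reaction: [SO₂Cl₂] = [SO₂Cl₂]₀ × e^(-kt)
Step 2: [SO₂Cl₂] = 3.6 × e^(-0.48 × 8)
Step 3: [SO₂Cl₂] = 3.6 × e^(-3.84)
Step 4: [SO₂Cl₂] = 3.6 × 0.0214936 = 0.07738 M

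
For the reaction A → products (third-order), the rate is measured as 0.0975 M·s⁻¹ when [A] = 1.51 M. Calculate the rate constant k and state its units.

0.02832 M⁻²·s⁻¹

Step 1: rate = k[A]^3, so k = rate / [A]^3.
Step 2: k = 0.0975 / (1.51)^3 = 0.0975 / 3.443.
Step 3: k = 0.02832 M⁻²·s⁻¹.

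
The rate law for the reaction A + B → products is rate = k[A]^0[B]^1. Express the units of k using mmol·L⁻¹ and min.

min⁻¹

Step 1: Overall order = 0 + 1 = 1.
Step 2: rate has units mmol·L⁻¹·min⁻¹; [A]^0[B]^1 has units (mmol·L⁻¹)^1.
Step 3: k = rate/([A]^0[B]^1), so units of k = (mmol·L⁻¹)^(1-1)·min⁻¹ = min⁻¹.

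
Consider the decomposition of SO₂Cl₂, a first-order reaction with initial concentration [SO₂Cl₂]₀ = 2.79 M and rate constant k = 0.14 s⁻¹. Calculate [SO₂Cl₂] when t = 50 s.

0.002544 M

Step 1: For a first-order reaction: [SO₂Cl₂] = [SO₂Cl₂]₀ × e^(-kt)
Step 2: [SO₂Cl₂] = 2.79 × e^(-0.14 × 50)
Step 3: [SO₂Cl₂] = 2.79 × e^(-7)
Step 4: [SO₂Cl₂] = 2.79 × 0.000911882 = 0.002544 M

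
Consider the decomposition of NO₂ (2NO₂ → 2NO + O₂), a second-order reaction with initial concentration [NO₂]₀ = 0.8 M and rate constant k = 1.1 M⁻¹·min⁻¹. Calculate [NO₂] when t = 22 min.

0.03929 M

Step 1: For a second-order reaction: 1/[NO₂] = 1/[NO₂]₀ + kt
Step 2: 1/[NO₂] = 1/0.8 + 1.1 × 22
Step 3: 1/[NO₂] = 1.25 + 24.2 = 25.45
Step 4: [NO₂] = 1/25.45 = 0.03929 M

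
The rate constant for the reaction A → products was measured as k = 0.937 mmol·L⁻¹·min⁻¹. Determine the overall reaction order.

zeroth order (0)

Step 1: The units of k for an nth-order reaction are (concentration)^(1-n)·(time)⁻¹.
Step 2: Here k has units mmol·L⁻¹·min⁻¹, so the concentration exponent is 1.
Step 3: 1 - n = 1 ⇒ n = 0. The reaction is zeroth order.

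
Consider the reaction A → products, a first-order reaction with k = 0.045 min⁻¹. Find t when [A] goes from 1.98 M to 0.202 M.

50.72 min

Step 1: For first-order: t = ln([A]₀/[A])/k
Step 2: t = ln(1.98/0.202)/0.045
Step 3: t = ln(9.802)/0.045
Step 4: t = 2.283/0.045 = 50.72 min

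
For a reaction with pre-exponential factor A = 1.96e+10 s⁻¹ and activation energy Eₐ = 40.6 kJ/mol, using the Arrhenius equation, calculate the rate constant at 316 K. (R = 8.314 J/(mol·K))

3.81e+03 s⁻¹

Step 1: Use the Arrhenius equation: k = A × exp(-Eₐ/RT)
Step 2: Convert Eₐ to J/mol: 40.6 kJ/mol = 40600 J/mol
Step 3: Calculate the exponent: -Eₐ/(RT) = -40600/(8.314 × 316) = -15.45357
Step 4: k = 1.96e+10 × exp(-15.45357)
Step 5: k = 1.96e+10 × 1.94357e-07 = 3.8094e+03 s⁻¹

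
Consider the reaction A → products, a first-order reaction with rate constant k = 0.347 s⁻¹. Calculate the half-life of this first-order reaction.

1.998 s

Step 1: For a first-order reaction, t₁/₂ = ln(2)/k
Step 2: t₁/₂ = ln(2)/0.347
Step 3: t₁/₂ = 0.6931/0.347 = 1.998 s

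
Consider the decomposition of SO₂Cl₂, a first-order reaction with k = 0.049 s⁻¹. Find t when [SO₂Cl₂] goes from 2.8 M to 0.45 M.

37.31 s

Step 1: For first-order: t = ln([SO₂Cl₂]₀/[SO₂Cl₂])/k
Step 2: t = ln(2.8/0.45)/0.049
Step 3: t = ln(6.222)/0.049
Step 4: t = 1.828/0.049 = 37.31 s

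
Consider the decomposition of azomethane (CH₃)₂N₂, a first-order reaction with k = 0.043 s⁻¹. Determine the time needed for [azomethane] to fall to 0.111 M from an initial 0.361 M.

27.43 s

Step 1: For first-order: t = ln([azomethane]₀/[azomethane])/k
Step 2: t = ln(0.361/0.111)/0.043
Step 3: t = ln(3.252)/0.043
Step 4: t = 1.179/0.043 = 27.43 s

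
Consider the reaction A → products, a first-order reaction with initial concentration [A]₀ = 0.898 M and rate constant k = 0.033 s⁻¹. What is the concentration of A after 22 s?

0.4345 M

Step 1: For a first-order reaction: [A] = [A]₀ × e^(-kt)
Step 2: [A] = 0.898 × e^(-0.033 × 22)
Step 3: [A] = 0.898 × e^(-0.726)
Step 4: [A] = 0.898 × 0.48384 = 0.4345 M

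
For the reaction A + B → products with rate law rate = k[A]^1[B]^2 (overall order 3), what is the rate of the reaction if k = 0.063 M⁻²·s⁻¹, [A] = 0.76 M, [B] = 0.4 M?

0.007661 M/s

Step 1: The rate law is rate = k[A]^1[B]^2, overall order = 1+2 = 3
Step 2: Substitute values: rate = 0.063 × (0.76)^1 × (0.4)^2
Step 3: rate = 0.063 × 0.76 × 0.16 = 0.0076608 M/s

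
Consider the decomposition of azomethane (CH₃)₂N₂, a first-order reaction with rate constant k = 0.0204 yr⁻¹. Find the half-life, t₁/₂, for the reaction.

33.98 yr

Step 1: For a first-order reaction, t₁/₂ = ln(2)/k
Step 2: t₁/₂ = ln(2)/0.0204
Step 3: t₁/₂ = 0.6931/0.0204 = 33.98 yr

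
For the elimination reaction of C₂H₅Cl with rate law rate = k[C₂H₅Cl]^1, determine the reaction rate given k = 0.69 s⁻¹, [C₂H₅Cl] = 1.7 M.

1.173 M/s

Step 1: Identify the rate law: rate = k[C₂H₅Cl]^1
Step 2: Substitute values: rate = 0.69 × (1.7)^1
Step 3: Calculate: rate = 0.69 × 1.7 = 1.173 M/s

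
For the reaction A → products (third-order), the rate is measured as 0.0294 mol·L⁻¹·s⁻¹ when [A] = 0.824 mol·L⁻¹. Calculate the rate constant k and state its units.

0.05255 (mol·L⁻¹)⁻²·s⁻¹

Step 1: rate = k[A]^3, so k = rate / [A]^3.
Step 2: k = 0.0294 / (0.824)^3 = 0.0294 / 0.5595.
Step 3: k = 0.05255 (mol·L⁻¹)⁻²·s⁻¹.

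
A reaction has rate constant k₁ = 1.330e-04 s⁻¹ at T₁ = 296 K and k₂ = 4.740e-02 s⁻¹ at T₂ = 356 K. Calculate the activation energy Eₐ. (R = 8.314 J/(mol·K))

85.8 kJ/mol

Step 1: Use the two-temperature Arrhenius form: ln(k₂/k₁) = -Eₐ/R × (1/T₂ - 1/T₁)
Step 2: ln(k₂/k₁) = ln(4.740e-02/1.330e-04) = ln(356.391) = 5.87603
Step 3: 1/T₂ - 1/T₁ = 1/356 - 1/296 = -5.693896e-04 K⁻¹
Step 4: Eₐ = -R × ln(k₂/k₁) / (1/T₂ - 1/T₁) = -8.314 × 5.87603 / -5.693896e-04
Step 5: Eₐ = 8.5799e+04 J/mol = 85.8 kJ/mol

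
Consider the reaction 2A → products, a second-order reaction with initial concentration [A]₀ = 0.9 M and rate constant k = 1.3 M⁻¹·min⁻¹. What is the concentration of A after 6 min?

0.1122 M

Step 1: For a second-order reaction: 1/[A] = 1/[A]₀ + kt
Step 2: 1/[A] = 1/0.9 + 1.3 × 6
Step 3: 1/[A] = 1.111 + 7.8 = 8.911
Step 4: [A] = 1/8.911 = 0.1122 M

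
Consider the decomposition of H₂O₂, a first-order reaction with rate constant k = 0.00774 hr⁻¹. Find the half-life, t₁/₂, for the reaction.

89.55 hr

Step 1: For a first-order reaction, t₁/₂ = ln(2)/k
Step 2: t₁/₂ = ln(2)/0.00774
Step 3: t₁/₂ = 0.6931/0.00774 = 89.55 hr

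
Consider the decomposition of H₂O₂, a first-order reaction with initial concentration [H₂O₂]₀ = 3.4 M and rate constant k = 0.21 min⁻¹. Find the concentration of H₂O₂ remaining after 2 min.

2.234 M

Step 1: For a first-order reaction: [H₂O₂] = [H₂O₂]₀ × e^(-kt)
Step 2: [H₂O₂] = 3.4 × e^(-0.21 × 2)
Step 3: [H₂O₂] = 3.4 × e^(-0.42)
Step 4: [H₂O₂] = 3.4 × 0.657047 = 2.234 M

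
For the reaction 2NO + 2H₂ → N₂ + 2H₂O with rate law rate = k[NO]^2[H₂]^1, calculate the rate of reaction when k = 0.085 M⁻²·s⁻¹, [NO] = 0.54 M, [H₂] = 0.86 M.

0.02132 M/s

Step 1: The rate law is rate = k[NO]^2[H₂]^1
Step 2: Substitute: rate = 0.085 × (0.54)^2 × (0.86)^1
Step 3: rate = 0.085 × 0.2916 × 0.86 = 0.021316 M/s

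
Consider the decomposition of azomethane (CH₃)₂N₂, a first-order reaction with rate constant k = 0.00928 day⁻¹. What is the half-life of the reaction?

74.69 day

Step 1: For a first-order reaction, t₁/₂ = ln(2)/k
Step 2: t₁/₂ = ln(2)/0.00928
Step 3: t₁/₂ = 0.6931/0.00928 = 74.69 day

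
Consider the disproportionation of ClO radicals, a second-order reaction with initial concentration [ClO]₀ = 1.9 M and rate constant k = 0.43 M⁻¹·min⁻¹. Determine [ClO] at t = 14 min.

0.1528 M

Step 1: For a second-order reaction: 1/[ClO] = 1/[ClO]₀ + kt
Step 2: 1/[ClO] = 1/1.9 + 0.43 × 14
Step 3: 1/[ClO] = 0.5263 + 6.02 = 6.546
Step 4: [ClO] = 1/6.546 = 0.1528 M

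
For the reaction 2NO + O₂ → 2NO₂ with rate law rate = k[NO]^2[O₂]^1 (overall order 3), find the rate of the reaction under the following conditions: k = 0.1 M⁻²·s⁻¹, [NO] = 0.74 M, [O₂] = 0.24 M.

0.01314 M/s

Step 1: The rate law is rate = k[NO]^2[O₂]^1, overall order = 2+1 = 3
Step 2: Substitute values: rate = 0.1 × (0.74)^2 × (0.24)^1
Step 3: rate = 0.1 × 0.5476 × 0.24 = 0.0131424 M/s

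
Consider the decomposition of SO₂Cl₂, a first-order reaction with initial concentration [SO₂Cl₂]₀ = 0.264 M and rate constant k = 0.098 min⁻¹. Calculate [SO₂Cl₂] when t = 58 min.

0.0008976 M

Step 1: For a first-order reaction: [SO₂Cl₂] = [SO₂Cl₂]₀ × e^(-kt)
Step 2: [SO₂Cl₂] = 0.264 × e^(-0.098 × 58)
Step 3: [SO₂Cl₂] = 0.264 × e^(-5.684)
Step 4: [SO₂Cl₂] = 0.264 × 0.00339993 = 0.0008976 M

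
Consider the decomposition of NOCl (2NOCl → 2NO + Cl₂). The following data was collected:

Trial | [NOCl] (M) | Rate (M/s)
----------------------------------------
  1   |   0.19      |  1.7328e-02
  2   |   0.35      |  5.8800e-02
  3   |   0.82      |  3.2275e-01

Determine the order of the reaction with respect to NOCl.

second order (2)

Step 1: Compare trials to find order n where rate₂/rate₁ = ([NOCl]₂/[NOCl]₁)^n
Step 2: rate₂/rate₁ = 5.8800e-02/1.7328e-02 = 3.393
Step 3: [NOCl]₂/[NOCl]₁ = 0.35/0.19 = 1.842
Step 4: n = ln(3.393)/ln(1.842) = 2.00 ≈ 2
Step 5: The reaction is second order in NOCl.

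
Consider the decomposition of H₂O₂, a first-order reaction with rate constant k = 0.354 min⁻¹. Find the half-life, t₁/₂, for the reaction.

1.958 min

Step 1: For a first-order reaction, t₁/₂ = ln(2)/k
Step 2: t₁/₂ = ln(2)/0.354
Step 3: t₁/₂ = 0.6931/0.354 = 1.958 min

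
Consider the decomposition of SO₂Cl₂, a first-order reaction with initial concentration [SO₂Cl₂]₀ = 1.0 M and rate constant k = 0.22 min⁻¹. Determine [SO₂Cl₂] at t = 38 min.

0.000234 M

Step 1: For a first-order reaction: [SO₂Cl₂] = [SO₂Cl₂]₀ × e^(-kt)
Step 2: [SO₂Cl₂] = 1.0 × e^(-0.22 × 38)
Step 3: [SO₂Cl₂] = 1.0 × e^(-8.36)
Step 4: [SO₂Cl₂] = 1.0 × 0.000234044 = 0.000234 M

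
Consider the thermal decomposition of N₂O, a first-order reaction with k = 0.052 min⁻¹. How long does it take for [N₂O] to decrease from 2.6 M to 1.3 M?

13.33 min

Step 1: For first-order: t = ln([N₂O]₀/[N₂O])/k
Step 2: t = ln(2.6/1.3)/0.052
Step 3: t = ln(2)/0.052
Step 4: t = 0.6931/0.052 = 13.33 min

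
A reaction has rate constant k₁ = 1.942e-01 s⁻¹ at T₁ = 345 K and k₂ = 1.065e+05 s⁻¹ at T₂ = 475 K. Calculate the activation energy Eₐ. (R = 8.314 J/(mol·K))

138.5 kJ/mol

Step 1: Use the two-temperature Arrhenius form: ln(k₂/k₁) = -Eₐ/R × (1/T₂ - 1/T₁)
Step 2: ln(k₂/k₁) = ln(1.065e+05/1.942e-01) = ln(548404) = 13.2148
Step 3: 1/T₂ - 1/T₁ = 1/475 - 1/345 = -7.932876e-04 K⁻¹
Step 4: Eₐ = -R × ln(k₂/k₁) / (1/T₂ - 1/T₁) = -8.314 × 13.2148 / -7.932876e-04
Step 5: Eₐ = 1.3850e+05 J/mol = 138.5 kJ/mol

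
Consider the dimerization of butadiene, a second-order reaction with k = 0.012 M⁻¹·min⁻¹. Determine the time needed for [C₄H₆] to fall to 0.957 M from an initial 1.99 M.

45.2 min

Step 1: For second-order: t = (1/[C₄H₆] - 1/[C₄H₆]₀)/k
Step 2: t = (1/0.957 - 1/1.99)/0.012
Step 3: t = (1.045 - 0.5025)/0.012
Step 4: t = 0.5424/0.012 = 45.2 min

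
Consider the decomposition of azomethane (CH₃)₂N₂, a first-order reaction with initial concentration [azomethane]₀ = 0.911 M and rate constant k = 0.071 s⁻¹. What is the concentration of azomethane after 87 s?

0.001892 M

Step 1: For a first-order reaction: [azomethane] = [azomethane]₀ × e^(-kt)
Step 2: [azomethane] = 0.911 × e^(-0.071 × 87)
Step 3: [azomethane] = 0.911 × e^(-6.177)
Step 4: [azomethane] = 0.911 × 0.00207665 = 0.001892 M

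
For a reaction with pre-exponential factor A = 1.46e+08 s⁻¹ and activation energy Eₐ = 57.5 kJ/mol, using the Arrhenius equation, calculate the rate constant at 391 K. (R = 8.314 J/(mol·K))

3.04e+00 s⁻¹

Step 1: Use the Arrhenius equation: k = A × exp(-Eₐ/RT)
Step 2: Convert Eₐ to J/mol: 57.5 kJ/mol = 57500 J/mol
Step 3: Calculate the exponent: -Eₐ/(RT) = -57500/(8.314 × 391) = -17.68810
Step 4: k = 1.46e+08 × exp(-17.68810)
Step 5: k = 1.46e+08 × 2.08044e-08 = 3.0374e+00 s⁻¹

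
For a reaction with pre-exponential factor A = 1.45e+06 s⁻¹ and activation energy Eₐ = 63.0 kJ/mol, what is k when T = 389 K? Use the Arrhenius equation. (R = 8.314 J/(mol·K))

5.03e-03 s⁻¹

Step 1: Use the Arrhenius equation: k = A × exp(-Eₐ/RT)
Step 2: Convert Eₐ to J/mol: 63.0 kJ/mol = 63000 J/mol
Step 3: Calculate the exponent: -Eₐ/(RT) = -63000/(8.314 × 389) = -19.47964
Step 4: k = 1.45e+06 × exp(-19.47964)
Step 5: k = 1.45e+06 × 3.46817e-09 = 5.0288e-03 s⁻¹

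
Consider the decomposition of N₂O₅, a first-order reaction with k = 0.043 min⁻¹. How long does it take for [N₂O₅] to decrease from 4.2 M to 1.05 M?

32.24 min

Step 1: For first-order: t = ln([N₂O₅]₀/[N₂O₅])/k
Step 2: t = ln(4.2/1.05)/0.043
Step 3: t = ln(4)/0.043
Step 4: t = 1.386/0.043 = 32.24 min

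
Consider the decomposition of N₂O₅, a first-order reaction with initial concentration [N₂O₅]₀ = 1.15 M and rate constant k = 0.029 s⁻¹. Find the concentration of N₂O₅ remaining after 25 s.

0.557 M

Step 1: For a first-order reaction: [N₂O₅] = [N₂O₅]₀ × e^(-kt)
Step 2: [N₂O₅] = 1.15 × e^(-0.029 × 25)
Step 3: [N₂O₅] = 1.15 × e^(-0.725)
Step 4: [N₂O₅] = 1.15 × 0.484325 = 0.557 M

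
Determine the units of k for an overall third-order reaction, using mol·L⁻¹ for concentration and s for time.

(mol·L⁻¹)⁻²·s⁻¹

Step 1: For overall order n, rate = k × (concentration)^n.
Step 2: Rate has units mol·L⁻¹·s⁻¹; concentration term has units (mol·L⁻¹)^3.
Step 3: k = rate / (concentration)^n, so units of k = (mol·L⁻¹)^(1-3)·s⁻¹ = (mol·L⁻¹)⁻²·s⁻¹.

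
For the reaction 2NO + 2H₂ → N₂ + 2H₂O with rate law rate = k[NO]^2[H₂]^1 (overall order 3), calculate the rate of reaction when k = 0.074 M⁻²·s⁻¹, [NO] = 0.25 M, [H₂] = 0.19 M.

0.0008787 M/s

Step 1: The rate law is rate = k[NO]^2[H₂]^1, overall order = 2+1 = 3
Step 2: Substitute values: rate = 0.074 × (0.25)^2 × (0.19)^1
Step 3: rate = 0.074 × 0.0625 × 0.19 = 0.00087875 M/s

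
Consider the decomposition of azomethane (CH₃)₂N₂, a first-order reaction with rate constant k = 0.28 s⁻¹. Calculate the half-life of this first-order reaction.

2.476 s

Step 1: For a first-order reaction, t₁/₂ = ln(2)/k
Step 2: t₁/₂ = ln(2)/0.28
Step 3: t₁/₂ = 0.6931/0.28 = 2.476 s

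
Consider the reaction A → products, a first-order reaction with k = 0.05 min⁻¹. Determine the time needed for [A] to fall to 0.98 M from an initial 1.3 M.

5.651 min

Step 1: For first-order: t = ln([A]₀/[A])/k
Step 2: t = ln(1.3/0.98)/0.05
Step 3: t = ln(1.327)/0.05
Step 4: t = 0.2826/0.05 = 5.651 min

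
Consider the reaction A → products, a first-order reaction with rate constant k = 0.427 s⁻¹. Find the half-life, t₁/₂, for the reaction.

1.623 s

Step 1: For a first-order reaction, t₁/₂ = ln(2)/k
Step 2: t₁/₂ = ln(2)/0.427
Step 3: t₁/₂ = 0.6931/0.427 = 1.623 s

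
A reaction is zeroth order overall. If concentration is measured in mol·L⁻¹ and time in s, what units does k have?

mol·L⁻¹·s⁻¹

Step 1: For overall order n, rate = k × (concentration)^n.
Step 2: Rate has units mol·L⁻¹·s⁻¹; concentration term has units (mol·L⁻¹)^0.
Step 3: k = rate / (concentration)^n, so units of k = (mol·L⁻¹)^(1-0)·s⁻¹ = mol·L⁻¹·s⁻¹.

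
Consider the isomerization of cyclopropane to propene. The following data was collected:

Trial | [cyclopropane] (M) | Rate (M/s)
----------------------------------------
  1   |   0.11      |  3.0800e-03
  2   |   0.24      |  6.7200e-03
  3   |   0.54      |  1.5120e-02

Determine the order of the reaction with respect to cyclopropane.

first order (1)

Step 1: Compare trials to find order n where rate₂/rate₁ = ([cyclopropane]₂/[cyclopropane]₁)^n
Step 2: rate₂/rate₁ = 6.7200e-03/3.0800e-03 = 2.182
Step 3: [cyclopropane]₂/[cyclopropane]₁ = 0.24/0.11 = 2.182
Step 4: n = ln(2.182)/ln(2.182) = 1.00 ≈ 1
Step 5: The reaction is first order in cyclopropane.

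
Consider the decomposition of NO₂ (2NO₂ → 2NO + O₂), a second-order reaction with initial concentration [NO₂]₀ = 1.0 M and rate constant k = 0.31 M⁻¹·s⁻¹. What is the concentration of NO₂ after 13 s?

0.1988 M

Step 1: For a second-order reaction: 1/[NO₂] = 1/[NO₂]₀ + kt
Step 2: 1/[NO₂] = 1/1.0 + 0.31 × 13
Step 3: 1/[NO₂] = 1 + 4.03 = 5.03
Step 4: [NO₂] = 1/5.03 = 0.1988 M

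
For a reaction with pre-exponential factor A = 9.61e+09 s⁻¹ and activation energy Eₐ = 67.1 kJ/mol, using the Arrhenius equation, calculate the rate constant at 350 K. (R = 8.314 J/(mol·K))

9.29e-01 s⁻¹

Step 1: Use the Arrhenius equation: k = A × exp(-Eₐ/RT)
Step 2: Convert Eₐ to J/mol: 67.1 kJ/mol = 67100 J/mol
Step 3: Calculate the exponent: -Eₐ/(RT) = -67100/(8.314 × 350) = -23.05921
Step 4: k = 9.61e+09 × exp(-23.05921)
Step 5: k = 9.61e+09 × 9.67191e-11 = 9.2947e-01 s⁻¹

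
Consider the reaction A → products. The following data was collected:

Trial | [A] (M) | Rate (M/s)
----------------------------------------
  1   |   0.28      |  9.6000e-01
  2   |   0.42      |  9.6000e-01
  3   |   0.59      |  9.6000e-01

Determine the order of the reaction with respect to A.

zeroth order (0)

Step 1: Compare trials - when concentration changes, rate stays constant.
Step 2: rate₂/rate₁ = 9.6000e-01/9.6000e-01 = 1
Step 3: [A]₂/[A]₁ = 0.42/0.28 = 1.5
Step 4: Since rate ratio ≈ (conc ratio)^0, the reaction is zeroth order.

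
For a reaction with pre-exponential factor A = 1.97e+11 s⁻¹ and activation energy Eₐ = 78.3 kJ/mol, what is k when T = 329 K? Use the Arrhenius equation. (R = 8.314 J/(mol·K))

7.29e-02 s⁻¹

Step 1: Use the Arrhenius equation: k = A × exp(-Eₐ/RT)
Step 2: Convert Eₐ to J/mol: 78.3 kJ/mol = 78300 J/mol
Step 3: Calculate the exponent: -Eₐ/(RT) = -78300/(8.314 × 329) = -28.62568
Step 4: k = 1.97e+11 × exp(-28.62568)
Step 5: k = 1.97e+11 × 3.69850e-13 = 7.2860e-02 s⁻¹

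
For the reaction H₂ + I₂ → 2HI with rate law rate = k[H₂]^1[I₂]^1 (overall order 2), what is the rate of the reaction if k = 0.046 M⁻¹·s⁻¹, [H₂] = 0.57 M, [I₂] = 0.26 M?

0.006817 M/s

Step 1: The rate law is rate = k[H₂]^1[I₂]^1, overall order = 1+1 = 2
Step 2: Substitute values: rate = 0.046 × (0.57)^1 × (0.26)^1
Step 3: rate = 0.046 × 0.57 × 0.26 = 0.0068172 M/s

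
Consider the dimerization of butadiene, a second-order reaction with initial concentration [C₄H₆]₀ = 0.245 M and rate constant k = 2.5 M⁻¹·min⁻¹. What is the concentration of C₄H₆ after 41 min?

0.009382 M

Step 1: For a second-order reaction: 1/[C₄H₆] = 1/[C₄H₆]₀ + kt
Step 2: 1/[C₄H₆] = 1/0.245 + 2.5 × 41
Step 3: 1/[C₄H₆] = 4.082 + 102.5 = 106.6
Step 4: [C₄H₆] = 1/106.6 = 0.009382 M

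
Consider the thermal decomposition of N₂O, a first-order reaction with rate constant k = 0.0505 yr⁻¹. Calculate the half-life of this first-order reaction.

13.73 yr

Step 1: For a first-order reaction, t₁/₂ = ln(2)/k
Step 2: t₁/₂ = ln(2)/0.0505
Step 3: t₁/₂ = 0.6931/0.0505 = 13.73 yr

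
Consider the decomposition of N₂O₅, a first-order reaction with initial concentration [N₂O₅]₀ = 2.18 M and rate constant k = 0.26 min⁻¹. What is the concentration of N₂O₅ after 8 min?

0.2723 M

Step 1: For a first-order reaction: [N₂O₅] = [N₂O₅]₀ × e^(-kt)
Step 2: [N₂O₅] = 2.18 × e^(-0.26 × 8)
Step 3: [N₂O₅] = 2.18 × e^(-2.08)
Step 4: [N₂O₅] = 2.18 × 0.12493 = 0.2723 M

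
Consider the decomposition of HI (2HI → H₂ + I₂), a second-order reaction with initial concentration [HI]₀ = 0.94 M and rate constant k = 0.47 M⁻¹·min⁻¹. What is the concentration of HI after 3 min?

0.4042 M

Step 1: For a second-order reaction: 1/[HI] = 1/[HI]₀ + kt
Step 2: 1/[HI] = 1/0.94 + 0.47 × 3
Step 3: 1/[HI] = 1.064 + 1.41 = 2.474
Step 4: [HI] = 1/2.474 = 0.4042 M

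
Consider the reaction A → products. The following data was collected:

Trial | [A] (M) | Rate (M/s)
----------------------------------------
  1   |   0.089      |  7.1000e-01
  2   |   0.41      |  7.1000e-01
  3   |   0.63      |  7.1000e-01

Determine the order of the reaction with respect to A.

zeroth order (0)

Step 1: Compare trials - when concentration changes, rate stays constant.
Step 2: rate₂/rate₁ = 7.1000e-01/7.1000e-01 = 1
Step 3: [A]₂/[A]₁ = 0.41/0.089 = 4.607
Step 4: Since rate ratio ≈ (conc ratio)^0, the reaction is zeroth order.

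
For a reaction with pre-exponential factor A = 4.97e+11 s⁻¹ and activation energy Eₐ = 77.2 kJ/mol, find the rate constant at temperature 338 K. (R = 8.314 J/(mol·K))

5.83e-01 s⁻¹

Step 1: Use the Arrhenius equation: k = A × exp(-Eₐ/RT)
Step 2: Convert Eₐ to J/mol: 77.2 kJ/mol = 77200 J/mol
Step 3: Calculate the exponent: -Eₐ/(RT) = -77200/(8.314 × 338) = -27.47202
Step 4: k = 4.97e+11 × exp(-27.47202)
Step 5: k = 4.97e+11 × 1.17234e-12 = 5.8265e-01 s⁻¹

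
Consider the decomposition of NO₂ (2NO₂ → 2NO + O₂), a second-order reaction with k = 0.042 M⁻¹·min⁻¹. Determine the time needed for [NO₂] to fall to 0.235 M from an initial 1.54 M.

85.86 min

Step 1: For second-order: t = (1/[NO₂] - 1/[NO₂]₀)/k
Step 2: t = (1/0.235 - 1/1.54)/0.042
Step 3: t = (4.255 - 0.6494)/0.042
Step 4: t = 3.606/0.042 = 85.86 min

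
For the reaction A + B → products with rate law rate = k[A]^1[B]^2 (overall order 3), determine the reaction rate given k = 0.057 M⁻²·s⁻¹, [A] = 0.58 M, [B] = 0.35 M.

0.00405 M/s

Step 1: The rate law is rate = k[A]^1[B]^2, overall order = 1+2 = 3
Step 2: Substitute values: rate = 0.057 × (0.58)^1 × (0.35)^2
Step 3: rate = 0.057 × 0.58 × 0.1225 = 0.00404985 M/s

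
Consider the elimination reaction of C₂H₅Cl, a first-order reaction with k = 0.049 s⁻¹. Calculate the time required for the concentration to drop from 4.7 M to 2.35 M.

14.15 s

Step 1: For first-order: t = ln([C₂H₅Cl]₀/[C₂H₅Cl])/k
Step 2: t = ln(4.7/2.35)/0.049
Step 3: t = ln(2)/0.049
Step 4: t = 0.6931/0.049 = 14.15 s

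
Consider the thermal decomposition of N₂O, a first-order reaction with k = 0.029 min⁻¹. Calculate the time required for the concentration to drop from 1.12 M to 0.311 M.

44.18 min

Step 1: For first-order: t = ln([N₂O]₀/[N₂O])/k
Step 2: t = ln(1.12/0.311)/0.029
Step 3: t = ln(3.601)/0.029
Step 4: t = 1.281/0.029 = 44.18 min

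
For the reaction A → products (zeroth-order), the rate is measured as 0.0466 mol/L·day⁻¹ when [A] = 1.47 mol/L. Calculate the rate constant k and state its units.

0.0466 mol/L·day⁻¹

Step 1: For a zeroth-order reaction, rate = k (independent of concentration).
Step 2: k = rate = 0.0466 mol/L·day⁻¹.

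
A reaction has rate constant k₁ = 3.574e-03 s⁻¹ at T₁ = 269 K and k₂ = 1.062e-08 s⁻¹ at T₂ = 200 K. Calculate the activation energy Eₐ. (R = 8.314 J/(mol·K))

82.5 kJ/mol

Step 1: Use the two-temperature Arrhenius form: ln(k₂/k₁) = -Eₐ/R × (1/T₂ - 1/T₁)
Step 2: ln(k₂/k₁) = ln(1.062e-08/3.574e-03) = ln(2.97146e-06) = -12.7265
Step 3: 1/T₂ - 1/T₁ = 1/200 - 1/269 = 1.282528e-03 K⁻¹
Step 4: Eₐ = -R × ln(k₂/k₁) / (1/T₂ - 1/T₁) = -8.314 × -12.7265 / 1.282528e-03
Step 5: Eₐ = 8.2499e+04 J/mol = 82.5 kJ/mol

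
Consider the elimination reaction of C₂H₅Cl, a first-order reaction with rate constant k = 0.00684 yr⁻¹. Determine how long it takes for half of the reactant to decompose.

101.3 yr

Step 1: For a first-order reaction, t₁/₂ = ln(2)/k
Step 2: t₁/₂ = ln(2)/0.00684
Step 3: t₁/₂ = 0.6931/0.00684 = 101.3 yr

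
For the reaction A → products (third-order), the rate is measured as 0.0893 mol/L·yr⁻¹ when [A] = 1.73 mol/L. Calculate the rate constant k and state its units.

0.01725 (mol/L)⁻²·yr⁻¹

Step 1: rate = k[A]^3, so k = rate / [A]^3.
Step 2: k = 0.0893 / (1.73)^3 = 0.0893 / 5.178.
Step 3: k = 0.01725 (mol/L)⁻²·yr⁻¹.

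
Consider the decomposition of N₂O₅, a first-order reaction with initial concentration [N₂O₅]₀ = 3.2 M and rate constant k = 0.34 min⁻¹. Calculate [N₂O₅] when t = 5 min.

0.5846 M

Step 1: For a first-order reaction: [N₂O₅] = [N₂O₅]₀ × e^(-kt)
Step 2: [N₂O₅] = 3.2 × e^(-0.34 × 5)
Step 3: [N₂O₅] = 3.2 × e^(-1.7)
Step 4: [N₂O₅] = 3.2 × 0.182684 = 0.5846 M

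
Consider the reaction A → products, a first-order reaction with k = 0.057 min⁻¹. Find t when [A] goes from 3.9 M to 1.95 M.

12.16 min

Step 1: For first-order: t = ln([A]₀/[A])/k
Step 2: t = ln(3.9/1.95)/0.057
Step 3: t = ln(2)/0.057
Step 4: t = 0.6931/0.057 = 12.16 min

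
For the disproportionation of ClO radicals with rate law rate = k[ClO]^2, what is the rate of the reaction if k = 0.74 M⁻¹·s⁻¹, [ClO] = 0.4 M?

0.1184 M/s

Step 1: Identify the rate law: rate = k[ClO]^2
Step 2: Substitute values: rate = 0.74 × (0.4)^2
Step 3: Calculate: rate = 0.74 × 0.16 = 0.1184 M/s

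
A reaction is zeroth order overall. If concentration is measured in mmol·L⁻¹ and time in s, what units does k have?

mmol·L⁻¹·s⁻¹

Step 1: For overall order n, rate = k × (concentration)^n.
Step 2: Rate has units mmol·L⁻¹·s⁻¹; concentration term has units (mmol·L⁻¹)^0.
Step 3: k = rate / (concentration)^n, so units of k = (mmol·L⁻¹)^(1-0)·s⁻¹ = mmol·L⁻¹·s⁻¹.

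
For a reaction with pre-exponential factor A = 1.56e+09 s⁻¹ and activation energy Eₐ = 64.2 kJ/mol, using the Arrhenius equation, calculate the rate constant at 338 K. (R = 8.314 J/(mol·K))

1.87e-01 s⁻¹

Step 1: Use the Arrhenius equation: k = A × exp(-Eₐ/RT)
Step 2: Convert Eₐ to J/mol: 64.2 kJ/mol = 64200 J/mol
Step 3: Calculate the exponent: -Eₐ/(RT) = -64200/(8.314 × 338) = -22.84590
Step 4: k = 1.56e+09 × exp(-22.84590)
Step 5: k = 1.56e+09 × 1.19716e-10 = 1.8676e-01 s⁻¹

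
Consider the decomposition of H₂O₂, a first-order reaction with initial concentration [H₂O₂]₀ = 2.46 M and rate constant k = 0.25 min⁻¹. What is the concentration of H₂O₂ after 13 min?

0.09538 M

Step 1: For a first-order reaction: [H₂O₂] = [H₂O₂]₀ × e^(-kt)
Step 2: [H₂O₂] = 2.46 × e^(-0.25 × 13)
Step 3: [H₂O₂] = 2.46 × e^(-3.25)
Step 4: [H₂O₂] = 2.46 × 0.0387742 = 0.09538 M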